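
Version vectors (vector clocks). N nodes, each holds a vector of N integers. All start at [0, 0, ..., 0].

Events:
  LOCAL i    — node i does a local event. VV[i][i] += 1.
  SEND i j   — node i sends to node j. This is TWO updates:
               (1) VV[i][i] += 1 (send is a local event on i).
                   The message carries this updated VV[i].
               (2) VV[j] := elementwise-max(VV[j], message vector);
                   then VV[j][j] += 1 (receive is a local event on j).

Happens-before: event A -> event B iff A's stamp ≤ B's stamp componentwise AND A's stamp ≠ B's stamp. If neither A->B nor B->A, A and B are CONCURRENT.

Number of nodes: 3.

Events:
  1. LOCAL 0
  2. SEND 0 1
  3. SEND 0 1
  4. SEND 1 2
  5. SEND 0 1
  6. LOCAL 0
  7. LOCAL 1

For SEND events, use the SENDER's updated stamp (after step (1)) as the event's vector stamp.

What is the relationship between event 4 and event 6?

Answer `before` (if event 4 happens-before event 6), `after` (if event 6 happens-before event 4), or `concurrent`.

Answer: concurrent

Derivation:
Initial: VV[0]=[0, 0, 0]
Initial: VV[1]=[0, 0, 0]
Initial: VV[2]=[0, 0, 0]
Event 1: LOCAL 0: VV[0][0]++ -> VV[0]=[1, 0, 0]
Event 2: SEND 0->1: VV[0][0]++ -> VV[0]=[2, 0, 0], msg_vec=[2, 0, 0]; VV[1]=max(VV[1],msg_vec) then VV[1][1]++ -> VV[1]=[2, 1, 0]
Event 3: SEND 0->1: VV[0][0]++ -> VV[0]=[3, 0, 0], msg_vec=[3, 0, 0]; VV[1]=max(VV[1],msg_vec) then VV[1][1]++ -> VV[1]=[3, 2, 0]
Event 4: SEND 1->2: VV[1][1]++ -> VV[1]=[3, 3, 0], msg_vec=[3, 3, 0]; VV[2]=max(VV[2],msg_vec) then VV[2][2]++ -> VV[2]=[3, 3, 1]
Event 5: SEND 0->1: VV[0][0]++ -> VV[0]=[4, 0, 0], msg_vec=[4, 0, 0]; VV[1]=max(VV[1],msg_vec) then VV[1][1]++ -> VV[1]=[4, 4, 0]
Event 6: LOCAL 0: VV[0][0]++ -> VV[0]=[5, 0, 0]
Event 7: LOCAL 1: VV[1][1]++ -> VV[1]=[4, 5, 0]
Event 4 stamp: [3, 3, 0]
Event 6 stamp: [5, 0, 0]
[3, 3, 0] <= [5, 0, 0]? False
[5, 0, 0] <= [3, 3, 0]? False
Relation: concurrent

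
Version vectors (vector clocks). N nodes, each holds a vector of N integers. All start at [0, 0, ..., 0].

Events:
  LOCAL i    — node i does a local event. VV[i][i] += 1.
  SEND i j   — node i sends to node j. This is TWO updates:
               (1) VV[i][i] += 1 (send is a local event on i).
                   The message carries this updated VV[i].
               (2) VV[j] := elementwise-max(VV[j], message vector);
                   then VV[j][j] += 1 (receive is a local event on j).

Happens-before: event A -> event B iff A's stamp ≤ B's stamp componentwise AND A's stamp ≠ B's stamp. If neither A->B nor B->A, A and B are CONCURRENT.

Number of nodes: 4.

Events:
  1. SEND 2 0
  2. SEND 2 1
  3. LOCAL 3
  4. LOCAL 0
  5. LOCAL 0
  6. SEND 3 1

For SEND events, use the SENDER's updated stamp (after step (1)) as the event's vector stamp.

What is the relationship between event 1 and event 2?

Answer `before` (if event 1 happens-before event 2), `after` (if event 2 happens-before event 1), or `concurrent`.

Answer: before

Derivation:
Initial: VV[0]=[0, 0, 0, 0]
Initial: VV[1]=[0, 0, 0, 0]
Initial: VV[2]=[0, 0, 0, 0]
Initial: VV[3]=[0, 0, 0, 0]
Event 1: SEND 2->0: VV[2][2]++ -> VV[2]=[0, 0, 1, 0], msg_vec=[0, 0, 1, 0]; VV[0]=max(VV[0],msg_vec) then VV[0][0]++ -> VV[0]=[1, 0, 1, 0]
Event 2: SEND 2->1: VV[2][2]++ -> VV[2]=[0, 0, 2, 0], msg_vec=[0, 0, 2, 0]; VV[1]=max(VV[1],msg_vec) then VV[1][1]++ -> VV[1]=[0, 1, 2, 0]
Event 3: LOCAL 3: VV[3][3]++ -> VV[3]=[0, 0, 0, 1]
Event 4: LOCAL 0: VV[0][0]++ -> VV[0]=[2, 0, 1, 0]
Event 5: LOCAL 0: VV[0][0]++ -> VV[0]=[3, 0, 1, 0]
Event 6: SEND 3->1: VV[3][3]++ -> VV[3]=[0, 0, 0, 2], msg_vec=[0, 0, 0, 2]; VV[1]=max(VV[1],msg_vec) then VV[1][1]++ -> VV[1]=[0, 2, 2, 2]
Event 1 stamp: [0, 0, 1, 0]
Event 2 stamp: [0, 0, 2, 0]
[0, 0, 1, 0] <= [0, 0, 2, 0]? True
[0, 0, 2, 0] <= [0, 0, 1, 0]? False
Relation: before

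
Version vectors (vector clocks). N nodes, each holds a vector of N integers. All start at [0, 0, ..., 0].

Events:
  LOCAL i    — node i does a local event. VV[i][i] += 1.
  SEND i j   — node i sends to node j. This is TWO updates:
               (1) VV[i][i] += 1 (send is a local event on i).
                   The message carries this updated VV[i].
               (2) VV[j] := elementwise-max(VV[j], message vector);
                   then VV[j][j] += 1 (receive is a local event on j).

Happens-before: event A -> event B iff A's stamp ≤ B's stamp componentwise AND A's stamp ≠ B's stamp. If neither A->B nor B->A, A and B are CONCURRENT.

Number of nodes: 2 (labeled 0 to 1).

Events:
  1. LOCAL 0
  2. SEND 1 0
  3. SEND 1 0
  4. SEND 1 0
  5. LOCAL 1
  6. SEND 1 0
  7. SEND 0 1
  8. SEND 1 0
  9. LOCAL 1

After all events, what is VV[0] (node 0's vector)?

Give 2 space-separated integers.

Answer: 7 7

Derivation:
Initial: VV[0]=[0, 0]
Initial: VV[1]=[0, 0]
Event 1: LOCAL 0: VV[0][0]++ -> VV[0]=[1, 0]
Event 2: SEND 1->0: VV[1][1]++ -> VV[1]=[0, 1], msg_vec=[0, 1]; VV[0]=max(VV[0],msg_vec) then VV[0][0]++ -> VV[0]=[2, 1]
Event 3: SEND 1->0: VV[1][1]++ -> VV[1]=[0, 2], msg_vec=[0, 2]; VV[0]=max(VV[0],msg_vec) then VV[0][0]++ -> VV[0]=[3, 2]
Event 4: SEND 1->0: VV[1][1]++ -> VV[1]=[0, 3], msg_vec=[0, 3]; VV[0]=max(VV[0],msg_vec) then VV[0][0]++ -> VV[0]=[4, 3]
Event 5: LOCAL 1: VV[1][1]++ -> VV[1]=[0, 4]
Event 6: SEND 1->0: VV[1][1]++ -> VV[1]=[0, 5], msg_vec=[0, 5]; VV[0]=max(VV[0],msg_vec) then VV[0][0]++ -> VV[0]=[5, 5]
Event 7: SEND 0->1: VV[0][0]++ -> VV[0]=[6, 5], msg_vec=[6, 5]; VV[1]=max(VV[1],msg_vec) then VV[1][1]++ -> VV[1]=[6, 6]
Event 8: SEND 1->0: VV[1][1]++ -> VV[1]=[6, 7], msg_vec=[6, 7]; VV[0]=max(VV[0],msg_vec) then VV[0][0]++ -> VV[0]=[7, 7]
Event 9: LOCAL 1: VV[1][1]++ -> VV[1]=[6, 8]
Final vectors: VV[0]=[7, 7]; VV[1]=[6, 8]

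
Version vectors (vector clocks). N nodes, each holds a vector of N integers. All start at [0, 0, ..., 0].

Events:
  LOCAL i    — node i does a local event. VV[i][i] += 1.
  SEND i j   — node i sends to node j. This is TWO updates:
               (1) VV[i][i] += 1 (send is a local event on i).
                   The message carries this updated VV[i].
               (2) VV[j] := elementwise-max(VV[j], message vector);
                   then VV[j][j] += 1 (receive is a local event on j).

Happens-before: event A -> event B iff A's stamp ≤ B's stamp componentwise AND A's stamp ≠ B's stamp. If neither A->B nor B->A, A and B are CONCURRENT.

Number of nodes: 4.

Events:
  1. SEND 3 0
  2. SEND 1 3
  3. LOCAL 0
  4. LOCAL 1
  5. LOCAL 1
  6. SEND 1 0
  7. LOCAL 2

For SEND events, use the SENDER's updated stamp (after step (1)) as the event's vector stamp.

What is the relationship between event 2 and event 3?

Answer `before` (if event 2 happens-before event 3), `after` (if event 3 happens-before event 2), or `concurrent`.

Initial: VV[0]=[0, 0, 0, 0]
Initial: VV[1]=[0, 0, 0, 0]
Initial: VV[2]=[0, 0, 0, 0]
Initial: VV[3]=[0, 0, 0, 0]
Event 1: SEND 3->0: VV[3][3]++ -> VV[3]=[0, 0, 0, 1], msg_vec=[0, 0, 0, 1]; VV[0]=max(VV[0],msg_vec) then VV[0][0]++ -> VV[0]=[1, 0, 0, 1]
Event 2: SEND 1->3: VV[1][1]++ -> VV[1]=[0, 1, 0, 0], msg_vec=[0, 1, 0, 0]; VV[3]=max(VV[3],msg_vec) then VV[3][3]++ -> VV[3]=[0, 1, 0, 2]
Event 3: LOCAL 0: VV[0][0]++ -> VV[0]=[2, 0, 0, 1]
Event 4: LOCAL 1: VV[1][1]++ -> VV[1]=[0, 2, 0, 0]
Event 5: LOCAL 1: VV[1][1]++ -> VV[1]=[0, 3, 0, 0]
Event 6: SEND 1->0: VV[1][1]++ -> VV[1]=[0, 4, 0, 0], msg_vec=[0, 4, 0, 0]; VV[0]=max(VV[0],msg_vec) then VV[0][0]++ -> VV[0]=[3, 4, 0, 1]
Event 7: LOCAL 2: VV[2][2]++ -> VV[2]=[0, 0, 1, 0]
Event 2 stamp: [0, 1, 0, 0]
Event 3 stamp: [2, 0, 0, 1]
[0, 1, 0, 0] <= [2, 0, 0, 1]? False
[2, 0, 0, 1] <= [0, 1, 0, 0]? False
Relation: concurrent

Answer: concurrent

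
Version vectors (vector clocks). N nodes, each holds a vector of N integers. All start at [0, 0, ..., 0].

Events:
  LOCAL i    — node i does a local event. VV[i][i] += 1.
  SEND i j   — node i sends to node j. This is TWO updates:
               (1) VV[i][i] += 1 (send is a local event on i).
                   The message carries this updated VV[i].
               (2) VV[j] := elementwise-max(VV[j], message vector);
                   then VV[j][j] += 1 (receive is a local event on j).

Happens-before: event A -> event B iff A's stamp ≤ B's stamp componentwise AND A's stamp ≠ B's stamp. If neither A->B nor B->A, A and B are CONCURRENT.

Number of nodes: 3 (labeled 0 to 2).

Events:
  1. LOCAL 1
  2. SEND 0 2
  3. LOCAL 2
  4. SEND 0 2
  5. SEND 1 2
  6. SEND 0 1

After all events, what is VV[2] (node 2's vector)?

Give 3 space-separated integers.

Answer: 2 2 4

Derivation:
Initial: VV[0]=[0, 0, 0]
Initial: VV[1]=[0, 0, 0]
Initial: VV[2]=[0, 0, 0]
Event 1: LOCAL 1: VV[1][1]++ -> VV[1]=[0, 1, 0]
Event 2: SEND 0->2: VV[0][0]++ -> VV[0]=[1, 0, 0], msg_vec=[1, 0, 0]; VV[2]=max(VV[2],msg_vec) then VV[2][2]++ -> VV[2]=[1, 0, 1]
Event 3: LOCAL 2: VV[2][2]++ -> VV[2]=[1, 0, 2]
Event 4: SEND 0->2: VV[0][0]++ -> VV[0]=[2, 0, 0], msg_vec=[2, 0, 0]; VV[2]=max(VV[2],msg_vec) then VV[2][2]++ -> VV[2]=[2, 0, 3]
Event 5: SEND 1->2: VV[1][1]++ -> VV[1]=[0, 2, 0], msg_vec=[0, 2, 0]; VV[2]=max(VV[2],msg_vec) then VV[2][2]++ -> VV[2]=[2, 2, 4]
Event 6: SEND 0->1: VV[0][0]++ -> VV[0]=[3, 0, 0], msg_vec=[3, 0, 0]; VV[1]=max(VV[1],msg_vec) then VV[1][1]++ -> VV[1]=[3, 3, 0]
Final vectors: VV[0]=[3, 0, 0]; VV[1]=[3, 3, 0]; VV[2]=[2, 2, 4]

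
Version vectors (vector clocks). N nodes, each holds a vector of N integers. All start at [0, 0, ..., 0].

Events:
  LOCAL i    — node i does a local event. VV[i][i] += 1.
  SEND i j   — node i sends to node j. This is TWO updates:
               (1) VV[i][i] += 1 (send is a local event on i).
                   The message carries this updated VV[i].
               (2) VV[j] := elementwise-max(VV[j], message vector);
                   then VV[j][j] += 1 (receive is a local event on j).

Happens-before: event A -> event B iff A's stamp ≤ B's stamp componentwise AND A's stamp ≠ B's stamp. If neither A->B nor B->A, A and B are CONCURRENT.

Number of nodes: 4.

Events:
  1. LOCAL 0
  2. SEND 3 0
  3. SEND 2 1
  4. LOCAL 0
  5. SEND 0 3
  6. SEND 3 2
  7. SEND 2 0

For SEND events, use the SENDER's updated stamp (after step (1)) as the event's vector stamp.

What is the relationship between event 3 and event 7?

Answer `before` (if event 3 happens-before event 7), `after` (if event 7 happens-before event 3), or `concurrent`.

Initial: VV[0]=[0, 0, 0, 0]
Initial: VV[1]=[0, 0, 0, 0]
Initial: VV[2]=[0, 0, 0, 0]
Initial: VV[3]=[0, 0, 0, 0]
Event 1: LOCAL 0: VV[0][0]++ -> VV[0]=[1, 0, 0, 0]
Event 2: SEND 3->0: VV[3][3]++ -> VV[3]=[0, 0, 0, 1], msg_vec=[0, 0, 0, 1]; VV[0]=max(VV[0],msg_vec) then VV[0][0]++ -> VV[0]=[2, 0, 0, 1]
Event 3: SEND 2->1: VV[2][2]++ -> VV[2]=[0, 0, 1, 0], msg_vec=[0, 0, 1, 0]; VV[1]=max(VV[1],msg_vec) then VV[1][1]++ -> VV[1]=[0, 1, 1, 0]
Event 4: LOCAL 0: VV[0][0]++ -> VV[0]=[3, 0, 0, 1]
Event 5: SEND 0->3: VV[0][0]++ -> VV[0]=[4, 0, 0, 1], msg_vec=[4, 0, 0, 1]; VV[3]=max(VV[3],msg_vec) then VV[3][3]++ -> VV[3]=[4, 0, 0, 2]
Event 6: SEND 3->2: VV[3][3]++ -> VV[3]=[4, 0, 0, 3], msg_vec=[4, 0, 0, 3]; VV[2]=max(VV[2],msg_vec) then VV[2][2]++ -> VV[2]=[4, 0, 2, 3]
Event 7: SEND 2->0: VV[2][2]++ -> VV[2]=[4, 0, 3, 3], msg_vec=[4, 0, 3, 3]; VV[0]=max(VV[0],msg_vec) then VV[0][0]++ -> VV[0]=[5, 0, 3, 3]
Event 3 stamp: [0, 0, 1, 0]
Event 7 stamp: [4, 0, 3, 3]
[0, 0, 1, 0] <= [4, 0, 3, 3]? True
[4, 0, 3, 3] <= [0, 0, 1, 0]? False
Relation: before

Answer: before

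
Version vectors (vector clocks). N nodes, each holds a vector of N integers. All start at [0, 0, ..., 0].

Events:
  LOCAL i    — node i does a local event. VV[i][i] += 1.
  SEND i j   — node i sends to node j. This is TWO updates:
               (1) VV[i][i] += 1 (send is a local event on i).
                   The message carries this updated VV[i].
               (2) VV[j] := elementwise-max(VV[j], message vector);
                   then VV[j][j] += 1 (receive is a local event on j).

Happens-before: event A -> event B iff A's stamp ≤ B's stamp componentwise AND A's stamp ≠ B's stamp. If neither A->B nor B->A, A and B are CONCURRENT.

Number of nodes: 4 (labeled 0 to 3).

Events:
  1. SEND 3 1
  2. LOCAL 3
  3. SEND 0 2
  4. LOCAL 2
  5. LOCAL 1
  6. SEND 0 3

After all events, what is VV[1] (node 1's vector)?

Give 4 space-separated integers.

Initial: VV[0]=[0, 0, 0, 0]
Initial: VV[1]=[0, 0, 0, 0]
Initial: VV[2]=[0, 0, 0, 0]
Initial: VV[3]=[0, 0, 0, 0]
Event 1: SEND 3->1: VV[3][3]++ -> VV[3]=[0, 0, 0, 1], msg_vec=[0, 0, 0, 1]; VV[1]=max(VV[1],msg_vec) then VV[1][1]++ -> VV[1]=[0, 1, 0, 1]
Event 2: LOCAL 3: VV[3][3]++ -> VV[3]=[0, 0, 0, 2]
Event 3: SEND 0->2: VV[0][0]++ -> VV[0]=[1, 0, 0, 0], msg_vec=[1, 0, 0, 0]; VV[2]=max(VV[2],msg_vec) then VV[2][2]++ -> VV[2]=[1, 0, 1, 0]
Event 4: LOCAL 2: VV[2][2]++ -> VV[2]=[1, 0, 2, 0]
Event 5: LOCAL 1: VV[1][1]++ -> VV[1]=[0, 2, 0, 1]
Event 6: SEND 0->3: VV[0][0]++ -> VV[0]=[2, 0, 0, 0], msg_vec=[2, 0, 0, 0]; VV[3]=max(VV[3],msg_vec) then VV[3][3]++ -> VV[3]=[2, 0, 0, 3]
Final vectors: VV[0]=[2, 0, 0, 0]; VV[1]=[0, 2, 0, 1]; VV[2]=[1, 0, 2, 0]; VV[3]=[2, 0, 0, 3]

Answer: 0 2 0 1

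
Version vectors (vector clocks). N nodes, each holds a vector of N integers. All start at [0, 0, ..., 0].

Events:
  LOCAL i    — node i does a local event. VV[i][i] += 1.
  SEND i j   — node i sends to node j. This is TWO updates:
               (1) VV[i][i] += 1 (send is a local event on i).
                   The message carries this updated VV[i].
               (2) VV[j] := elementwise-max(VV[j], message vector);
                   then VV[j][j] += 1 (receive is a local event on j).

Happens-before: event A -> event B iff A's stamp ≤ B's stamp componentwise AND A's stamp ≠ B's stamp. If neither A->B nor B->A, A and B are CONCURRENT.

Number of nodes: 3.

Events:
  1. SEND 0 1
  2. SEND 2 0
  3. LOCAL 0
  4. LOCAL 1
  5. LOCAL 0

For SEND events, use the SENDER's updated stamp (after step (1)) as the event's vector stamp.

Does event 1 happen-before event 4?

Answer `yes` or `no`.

Answer: yes

Derivation:
Initial: VV[0]=[0, 0, 0]
Initial: VV[1]=[0, 0, 0]
Initial: VV[2]=[0, 0, 0]
Event 1: SEND 0->1: VV[0][0]++ -> VV[0]=[1, 0, 0], msg_vec=[1, 0, 0]; VV[1]=max(VV[1],msg_vec) then VV[1][1]++ -> VV[1]=[1, 1, 0]
Event 2: SEND 2->0: VV[2][2]++ -> VV[2]=[0, 0, 1], msg_vec=[0, 0, 1]; VV[0]=max(VV[0],msg_vec) then VV[0][0]++ -> VV[0]=[2, 0, 1]
Event 3: LOCAL 0: VV[0][0]++ -> VV[0]=[3, 0, 1]
Event 4: LOCAL 1: VV[1][1]++ -> VV[1]=[1, 2, 0]
Event 5: LOCAL 0: VV[0][0]++ -> VV[0]=[4, 0, 1]
Event 1 stamp: [1, 0, 0]
Event 4 stamp: [1, 2, 0]
[1, 0, 0] <= [1, 2, 0]? True. Equal? False. Happens-before: True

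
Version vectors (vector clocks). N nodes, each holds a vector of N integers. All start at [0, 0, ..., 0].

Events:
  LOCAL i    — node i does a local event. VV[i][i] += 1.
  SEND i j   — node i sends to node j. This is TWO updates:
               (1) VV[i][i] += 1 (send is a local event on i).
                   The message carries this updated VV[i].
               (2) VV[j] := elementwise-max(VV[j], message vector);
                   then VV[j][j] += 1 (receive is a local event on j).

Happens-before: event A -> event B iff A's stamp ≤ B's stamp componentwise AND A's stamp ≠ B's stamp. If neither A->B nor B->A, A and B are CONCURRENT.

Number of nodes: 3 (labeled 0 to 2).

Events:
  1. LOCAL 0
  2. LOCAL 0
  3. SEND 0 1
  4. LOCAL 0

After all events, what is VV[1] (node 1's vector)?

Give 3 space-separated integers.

Answer: 3 1 0

Derivation:
Initial: VV[0]=[0, 0, 0]
Initial: VV[1]=[0, 0, 0]
Initial: VV[2]=[0, 0, 0]
Event 1: LOCAL 0: VV[0][0]++ -> VV[0]=[1, 0, 0]
Event 2: LOCAL 0: VV[0][0]++ -> VV[0]=[2, 0, 0]
Event 3: SEND 0->1: VV[0][0]++ -> VV[0]=[3, 0, 0], msg_vec=[3, 0, 0]; VV[1]=max(VV[1],msg_vec) then VV[1][1]++ -> VV[1]=[3, 1, 0]
Event 4: LOCAL 0: VV[0][0]++ -> VV[0]=[4, 0, 0]
Final vectors: VV[0]=[4, 0, 0]; VV[1]=[3, 1, 0]; VV[2]=[0, 0, 0]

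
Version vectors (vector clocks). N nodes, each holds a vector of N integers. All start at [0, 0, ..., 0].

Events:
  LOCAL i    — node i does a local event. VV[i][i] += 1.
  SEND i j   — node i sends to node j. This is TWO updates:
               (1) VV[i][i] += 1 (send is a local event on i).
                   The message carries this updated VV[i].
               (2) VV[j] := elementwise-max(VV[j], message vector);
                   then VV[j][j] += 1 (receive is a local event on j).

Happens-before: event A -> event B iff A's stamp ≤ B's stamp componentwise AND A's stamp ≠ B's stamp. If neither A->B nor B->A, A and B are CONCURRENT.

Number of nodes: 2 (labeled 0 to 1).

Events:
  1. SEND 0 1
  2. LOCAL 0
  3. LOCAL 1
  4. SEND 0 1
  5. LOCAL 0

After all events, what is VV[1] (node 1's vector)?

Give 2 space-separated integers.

Answer: 3 3

Derivation:
Initial: VV[0]=[0, 0]
Initial: VV[1]=[0, 0]
Event 1: SEND 0->1: VV[0][0]++ -> VV[0]=[1, 0], msg_vec=[1, 0]; VV[1]=max(VV[1],msg_vec) then VV[1][1]++ -> VV[1]=[1, 1]
Event 2: LOCAL 0: VV[0][0]++ -> VV[0]=[2, 0]
Event 3: LOCAL 1: VV[1][1]++ -> VV[1]=[1, 2]
Event 4: SEND 0->1: VV[0][0]++ -> VV[0]=[3, 0], msg_vec=[3, 0]; VV[1]=max(VV[1],msg_vec) then VV[1][1]++ -> VV[1]=[3, 3]
Event 5: LOCAL 0: VV[0][0]++ -> VV[0]=[4, 0]
Final vectors: VV[0]=[4, 0]; VV[1]=[3, 3]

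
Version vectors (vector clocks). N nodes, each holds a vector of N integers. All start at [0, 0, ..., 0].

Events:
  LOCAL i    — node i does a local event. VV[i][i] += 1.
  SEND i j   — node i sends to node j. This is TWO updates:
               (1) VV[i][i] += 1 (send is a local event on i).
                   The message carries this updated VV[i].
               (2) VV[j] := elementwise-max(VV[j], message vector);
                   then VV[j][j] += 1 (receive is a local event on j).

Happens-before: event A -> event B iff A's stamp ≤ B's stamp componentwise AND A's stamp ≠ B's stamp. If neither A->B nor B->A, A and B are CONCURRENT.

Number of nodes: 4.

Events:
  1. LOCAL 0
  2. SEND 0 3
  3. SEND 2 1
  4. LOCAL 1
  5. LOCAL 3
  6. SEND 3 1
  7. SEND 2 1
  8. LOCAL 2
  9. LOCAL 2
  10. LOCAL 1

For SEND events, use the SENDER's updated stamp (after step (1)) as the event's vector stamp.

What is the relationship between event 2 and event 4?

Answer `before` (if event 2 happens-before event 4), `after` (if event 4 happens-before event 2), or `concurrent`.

Initial: VV[0]=[0, 0, 0, 0]
Initial: VV[1]=[0, 0, 0, 0]
Initial: VV[2]=[0, 0, 0, 0]
Initial: VV[3]=[0, 0, 0, 0]
Event 1: LOCAL 0: VV[0][0]++ -> VV[0]=[1, 0, 0, 0]
Event 2: SEND 0->3: VV[0][0]++ -> VV[0]=[2, 0, 0, 0], msg_vec=[2, 0, 0, 0]; VV[3]=max(VV[3],msg_vec) then VV[3][3]++ -> VV[3]=[2, 0, 0, 1]
Event 3: SEND 2->1: VV[2][2]++ -> VV[2]=[0, 0, 1, 0], msg_vec=[0, 0, 1, 0]; VV[1]=max(VV[1],msg_vec) then VV[1][1]++ -> VV[1]=[0, 1, 1, 0]
Event 4: LOCAL 1: VV[1][1]++ -> VV[1]=[0, 2, 1, 0]
Event 5: LOCAL 3: VV[3][3]++ -> VV[3]=[2, 0, 0, 2]
Event 6: SEND 3->1: VV[3][3]++ -> VV[3]=[2, 0, 0, 3], msg_vec=[2, 0, 0, 3]; VV[1]=max(VV[1],msg_vec) then VV[1][1]++ -> VV[1]=[2, 3, 1, 3]
Event 7: SEND 2->1: VV[2][2]++ -> VV[2]=[0, 0, 2, 0], msg_vec=[0, 0, 2, 0]; VV[1]=max(VV[1],msg_vec) then VV[1][1]++ -> VV[1]=[2, 4, 2, 3]
Event 8: LOCAL 2: VV[2][2]++ -> VV[2]=[0, 0, 3, 0]
Event 9: LOCAL 2: VV[2][2]++ -> VV[2]=[0, 0, 4, 0]
Event 10: LOCAL 1: VV[1][1]++ -> VV[1]=[2, 5, 2, 3]
Event 2 stamp: [2, 0, 0, 0]
Event 4 stamp: [0, 2, 1, 0]
[2, 0, 0, 0] <= [0, 2, 1, 0]? False
[0, 2, 1, 0] <= [2, 0, 0, 0]? False
Relation: concurrent

Answer: concurrent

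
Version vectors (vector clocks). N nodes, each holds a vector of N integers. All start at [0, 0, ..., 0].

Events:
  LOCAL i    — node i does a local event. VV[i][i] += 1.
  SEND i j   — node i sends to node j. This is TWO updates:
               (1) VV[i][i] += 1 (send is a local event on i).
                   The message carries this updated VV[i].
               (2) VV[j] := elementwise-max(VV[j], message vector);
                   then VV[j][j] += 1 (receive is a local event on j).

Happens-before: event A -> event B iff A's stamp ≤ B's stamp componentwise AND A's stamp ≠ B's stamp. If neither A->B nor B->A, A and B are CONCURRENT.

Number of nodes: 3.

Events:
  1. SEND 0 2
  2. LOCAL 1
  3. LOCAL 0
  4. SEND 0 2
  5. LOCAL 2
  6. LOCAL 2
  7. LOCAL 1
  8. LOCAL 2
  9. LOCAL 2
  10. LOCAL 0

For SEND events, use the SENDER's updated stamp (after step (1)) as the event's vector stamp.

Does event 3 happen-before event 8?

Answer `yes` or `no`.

Initial: VV[0]=[0, 0, 0]
Initial: VV[1]=[0, 0, 0]
Initial: VV[2]=[0, 0, 0]
Event 1: SEND 0->2: VV[0][0]++ -> VV[0]=[1, 0, 0], msg_vec=[1, 0, 0]; VV[2]=max(VV[2],msg_vec) then VV[2][2]++ -> VV[2]=[1, 0, 1]
Event 2: LOCAL 1: VV[1][1]++ -> VV[1]=[0, 1, 0]
Event 3: LOCAL 0: VV[0][0]++ -> VV[0]=[2, 0, 0]
Event 4: SEND 0->2: VV[0][0]++ -> VV[0]=[3, 0, 0], msg_vec=[3, 0, 0]; VV[2]=max(VV[2],msg_vec) then VV[2][2]++ -> VV[2]=[3, 0, 2]
Event 5: LOCAL 2: VV[2][2]++ -> VV[2]=[3, 0, 3]
Event 6: LOCAL 2: VV[2][2]++ -> VV[2]=[3, 0, 4]
Event 7: LOCAL 1: VV[1][1]++ -> VV[1]=[0, 2, 0]
Event 8: LOCAL 2: VV[2][2]++ -> VV[2]=[3, 0, 5]
Event 9: LOCAL 2: VV[2][2]++ -> VV[2]=[3, 0, 6]
Event 10: LOCAL 0: VV[0][0]++ -> VV[0]=[4, 0, 0]
Event 3 stamp: [2, 0, 0]
Event 8 stamp: [3, 0, 5]
[2, 0, 0] <= [3, 0, 5]? True. Equal? False. Happens-before: True

Answer: yes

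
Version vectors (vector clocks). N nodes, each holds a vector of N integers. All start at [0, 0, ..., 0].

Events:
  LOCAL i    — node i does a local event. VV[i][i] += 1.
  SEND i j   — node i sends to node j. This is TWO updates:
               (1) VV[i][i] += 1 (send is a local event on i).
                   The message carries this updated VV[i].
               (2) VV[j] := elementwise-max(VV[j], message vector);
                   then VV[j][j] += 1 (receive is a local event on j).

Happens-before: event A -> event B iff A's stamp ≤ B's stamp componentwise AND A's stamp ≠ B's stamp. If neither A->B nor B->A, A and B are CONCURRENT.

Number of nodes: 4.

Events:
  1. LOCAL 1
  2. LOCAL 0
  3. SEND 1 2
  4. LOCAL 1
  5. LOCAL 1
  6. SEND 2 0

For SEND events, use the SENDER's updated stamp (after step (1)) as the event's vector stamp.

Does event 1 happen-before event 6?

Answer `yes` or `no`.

Initial: VV[0]=[0, 0, 0, 0]
Initial: VV[1]=[0, 0, 0, 0]
Initial: VV[2]=[0, 0, 0, 0]
Initial: VV[3]=[0, 0, 0, 0]
Event 1: LOCAL 1: VV[1][1]++ -> VV[1]=[0, 1, 0, 0]
Event 2: LOCAL 0: VV[0][0]++ -> VV[0]=[1, 0, 0, 0]
Event 3: SEND 1->2: VV[1][1]++ -> VV[1]=[0, 2, 0, 0], msg_vec=[0, 2, 0, 0]; VV[2]=max(VV[2],msg_vec) then VV[2][2]++ -> VV[2]=[0, 2, 1, 0]
Event 4: LOCAL 1: VV[1][1]++ -> VV[1]=[0, 3, 0, 0]
Event 5: LOCAL 1: VV[1][1]++ -> VV[1]=[0, 4, 0, 0]
Event 6: SEND 2->0: VV[2][2]++ -> VV[2]=[0, 2, 2, 0], msg_vec=[0, 2, 2, 0]; VV[0]=max(VV[0],msg_vec) then VV[0][0]++ -> VV[0]=[2, 2, 2, 0]
Event 1 stamp: [0, 1, 0, 0]
Event 6 stamp: [0, 2, 2, 0]
[0, 1, 0, 0] <= [0, 2, 2, 0]? True. Equal? False. Happens-before: True

Answer: yes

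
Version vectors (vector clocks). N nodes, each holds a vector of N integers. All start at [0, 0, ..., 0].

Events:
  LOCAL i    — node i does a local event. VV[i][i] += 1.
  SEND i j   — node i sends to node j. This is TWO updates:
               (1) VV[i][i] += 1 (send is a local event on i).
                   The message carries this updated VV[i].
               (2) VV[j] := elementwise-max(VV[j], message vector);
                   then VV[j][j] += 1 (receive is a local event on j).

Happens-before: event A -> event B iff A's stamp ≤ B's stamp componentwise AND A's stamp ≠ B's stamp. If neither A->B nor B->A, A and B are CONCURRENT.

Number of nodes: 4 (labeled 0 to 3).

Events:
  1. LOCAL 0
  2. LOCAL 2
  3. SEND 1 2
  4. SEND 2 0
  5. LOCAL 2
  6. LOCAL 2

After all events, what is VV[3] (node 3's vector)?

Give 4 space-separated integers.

Initial: VV[0]=[0, 0, 0, 0]
Initial: VV[1]=[0, 0, 0, 0]
Initial: VV[2]=[0, 0, 0, 0]
Initial: VV[3]=[0, 0, 0, 0]
Event 1: LOCAL 0: VV[0][0]++ -> VV[0]=[1, 0, 0, 0]
Event 2: LOCAL 2: VV[2][2]++ -> VV[2]=[0, 0, 1, 0]
Event 3: SEND 1->2: VV[1][1]++ -> VV[1]=[0, 1, 0, 0], msg_vec=[0, 1, 0, 0]; VV[2]=max(VV[2],msg_vec) then VV[2][2]++ -> VV[2]=[0, 1, 2, 0]
Event 4: SEND 2->0: VV[2][2]++ -> VV[2]=[0, 1, 3, 0], msg_vec=[0, 1, 3, 0]; VV[0]=max(VV[0],msg_vec) then VV[0][0]++ -> VV[0]=[2, 1, 3, 0]
Event 5: LOCAL 2: VV[2][2]++ -> VV[2]=[0, 1, 4, 0]
Event 6: LOCAL 2: VV[2][2]++ -> VV[2]=[0, 1, 5, 0]
Final vectors: VV[0]=[2, 1, 3, 0]; VV[1]=[0, 1, 0, 0]; VV[2]=[0, 1, 5, 0]; VV[3]=[0, 0, 0, 0]

Answer: 0 0 0 0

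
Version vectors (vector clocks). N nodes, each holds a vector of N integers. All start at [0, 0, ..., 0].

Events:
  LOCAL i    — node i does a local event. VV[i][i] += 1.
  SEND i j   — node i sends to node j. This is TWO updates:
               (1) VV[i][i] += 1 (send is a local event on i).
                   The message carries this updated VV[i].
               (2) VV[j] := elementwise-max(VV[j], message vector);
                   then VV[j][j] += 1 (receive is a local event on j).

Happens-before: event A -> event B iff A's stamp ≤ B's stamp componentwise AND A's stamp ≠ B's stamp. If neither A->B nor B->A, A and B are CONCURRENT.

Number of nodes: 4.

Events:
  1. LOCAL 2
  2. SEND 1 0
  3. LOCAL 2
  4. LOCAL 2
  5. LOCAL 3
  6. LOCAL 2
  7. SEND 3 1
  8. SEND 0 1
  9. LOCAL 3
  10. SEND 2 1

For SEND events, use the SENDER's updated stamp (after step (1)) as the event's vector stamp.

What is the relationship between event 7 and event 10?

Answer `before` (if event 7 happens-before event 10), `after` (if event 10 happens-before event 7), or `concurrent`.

Initial: VV[0]=[0, 0, 0, 0]
Initial: VV[1]=[0, 0, 0, 0]
Initial: VV[2]=[0, 0, 0, 0]
Initial: VV[3]=[0, 0, 0, 0]
Event 1: LOCAL 2: VV[2][2]++ -> VV[2]=[0, 0, 1, 0]
Event 2: SEND 1->0: VV[1][1]++ -> VV[1]=[0, 1, 0, 0], msg_vec=[0, 1, 0, 0]; VV[0]=max(VV[0],msg_vec) then VV[0][0]++ -> VV[0]=[1, 1, 0, 0]
Event 3: LOCAL 2: VV[2][2]++ -> VV[2]=[0, 0, 2, 0]
Event 4: LOCAL 2: VV[2][2]++ -> VV[2]=[0, 0, 3, 0]
Event 5: LOCAL 3: VV[3][3]++ -> VV[3]=[0, 0, 0, 1]
Event 6: LOCAL 2: VV[2][2]++ -> VV[2]=[0, 0, 4, 0]
Event 7: SEND 3->1: VV[3][3]++ -> VV[3]=[0, 0, 0, 2], msg_vec=[0, 0, 0, 2]; VV[1]=max(VV[1],msg_vec) then VV[1][1]++ -> VV[1]=[0, 2, 0, 2]
Event 8: SEND 0->1: VV[0][0]++ -> VV[0]=[2, 1, 0, 0], msg_vec=[2, 1, 0, 0]; VV[1]=max(VV[1],msg_vec) then VV[1][1]++ -> VV[1]=[2, 3, 0, 2]
Event 9: LOCAL 3: VV[3][3]++ -> VV[3]=[0, 0, 0, 3]
Event 10: SEND 2->1: VV[2][2]++ -> VV[2]=[0, 0, 5, 0], msg_vec=[0, 0, 5, 0]; VV[1]=max(VV[1],msg_vec) then VV[1][1]++ -> VV[1]=[2, 4, 5, 2]
Event 7 stamp: [0, 0, 0, 2]
Event 10 stamp: [0, 0, 5, 0]
[0, 0, 0, 2] <= [0, 0, 5, 0]? False
[0, 0, 5, 0] <= [0, 0, 0, 2]? False
Relation: concurrent

Answer: concurrent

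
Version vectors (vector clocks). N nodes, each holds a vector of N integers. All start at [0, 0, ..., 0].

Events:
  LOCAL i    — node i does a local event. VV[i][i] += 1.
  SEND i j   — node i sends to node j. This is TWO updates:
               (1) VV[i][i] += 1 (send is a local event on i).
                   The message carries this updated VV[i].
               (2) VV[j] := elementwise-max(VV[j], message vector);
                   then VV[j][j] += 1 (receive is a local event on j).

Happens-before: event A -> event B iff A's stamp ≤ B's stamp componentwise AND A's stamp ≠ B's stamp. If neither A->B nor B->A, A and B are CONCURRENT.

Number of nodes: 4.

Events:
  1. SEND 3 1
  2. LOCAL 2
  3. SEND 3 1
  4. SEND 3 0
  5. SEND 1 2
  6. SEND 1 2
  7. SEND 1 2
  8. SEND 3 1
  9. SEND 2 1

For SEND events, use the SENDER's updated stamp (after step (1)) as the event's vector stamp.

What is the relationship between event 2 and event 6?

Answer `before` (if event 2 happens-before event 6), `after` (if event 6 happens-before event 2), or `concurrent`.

Answer: concurrent

Derivation:
Initial: VV[0]=[0, 0, 0, 0]
Initial: VV[1]=[0, 0, 0, 0]
Initial: VV[2]=[0, 0, 0, 0]
Initial: VV[3]=[0, 0, 0, 0]
Event 1: SEND 3->1: VV[3][3]++ -> VV[3]=[0, 0, 0, 1], msg_vec=[0, 0, 0, 1]; VV[1]=max(VV[1],msg_vec) then VV[1][1]++ -> VV[1]=[0, 1, 0, 1]
Event 2: LOCAL 2: VV[2][2]++ -> VV[2]=[0, 0, 1, 0]
Event 3: SEND 3->1: VV[3][3]++ -> VV[3]=[0, 0, 0, 2], msg_vec=[0, 0, 0, 2]; VV[1]=max(VV[1],msg_vec) then VV[1][1]++ -> VV[1]=[0, 2, 0, 2]
Event 4: SEND 3->0: VV[3][3]++ -> VV[3]=[0, 0, 0, 3], msg_vec=[0, 0, 0, 3]; VV[0]=max(VV[0],msg_vec) then VV[0][0]++ -> VV[0]=[1, 0, 0, 3]
Event 5: SEND 1->2: VV[1][1]++ -> VV[1]=[0, 3, 0, 2], msg_vec=[0, 3, 0, 2]; VV[2]=max(VV[2],msg_vec) then VV[2][2]++ -> VV[2]=[0, 3, 2, 2]
Event 6: SEND 1->2: VV[1][1]++ -> VV[1]=[0, 4, 0, 2], msg_vec=[0, 4, 0, 2]; VV[2]=max(VV[2],msg_vec) then VV[2][2]++ -> VV[2]=[0, 4, 3, 2]
Event 7: SEND 1->2: VV[1][1]++ -> VV[1]=[0, 5, 0, 2], msg_vec=[0, 5, 0, 2]; VV[2]=max(VV[2],msg_vec) then VV[2][2]++ -> VV[2]=[0, 5, 4, 2]
Event 8: SEND 3->1: VV[3][3]++ -> VV[3]=[0, 0, 0, 4], msg_vec=[0, 0, 0, 4]; VV[1]=max(VV[1],msg_vec) then VV[1][1]++ -> VV[1]=[0, 6, 0, 4]
Event 9: SEND 2->1: VV[2][2]++ -> VV[2]=[0, 5, 5, 2], msg_vec=[0, 5, 5, 2]; VV[1]=max(VV[1],msg_vec) then VV[1][1]++ -> VV[1]=[0, 7, 5, 4]
Event 2 stamp: [0, 0, 1, 0]
Event 6 stamp: [0, 4, 0, 2]
[0, 0, 1, 0] <= [0, 4, 0, 2]? False
[0, 4, 0, 2] <= [0, 0, 1, 0]? False
Relation: concurrent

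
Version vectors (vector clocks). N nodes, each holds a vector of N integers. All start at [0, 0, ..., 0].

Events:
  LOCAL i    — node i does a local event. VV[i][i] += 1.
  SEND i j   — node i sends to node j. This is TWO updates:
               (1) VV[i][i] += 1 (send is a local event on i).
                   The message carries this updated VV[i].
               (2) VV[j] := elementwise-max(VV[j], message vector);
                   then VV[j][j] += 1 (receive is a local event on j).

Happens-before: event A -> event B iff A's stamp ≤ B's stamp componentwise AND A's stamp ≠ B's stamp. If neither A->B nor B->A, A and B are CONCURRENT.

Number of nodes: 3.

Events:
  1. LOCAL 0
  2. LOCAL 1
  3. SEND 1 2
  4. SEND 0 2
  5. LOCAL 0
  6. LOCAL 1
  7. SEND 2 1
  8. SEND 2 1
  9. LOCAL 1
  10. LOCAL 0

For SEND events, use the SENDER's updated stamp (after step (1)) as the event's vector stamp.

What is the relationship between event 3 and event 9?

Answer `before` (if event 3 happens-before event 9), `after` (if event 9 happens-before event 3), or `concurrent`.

Answer: before

Derivation:
Initial: VV[0]=[0, 0, 0]
Initial: VV[1]=[0, 0, 0]
Initial: VV[2]=[0, 0, 0]
Event 1: LOCAL 0: VV[0][0]++ -> VV[0]=[1, 0, 0]
Event 2: LOCAL 1: VV[1][1]++ -> VV[1]=[0, 1, 0]
Event 3: SEND 1->2: VV[1][1]++ -> VV[1]=[0, 2, 0], msg_vec=[0, 2, 0]; VV[2]=max(VV[2],msg_vec) then VV[2][2]++ -> VV[2]=[0, 2, 1]
Event 4: SEND 0->2: VV[0][0]++ -> VV[0]=[2, 0, 0], msg_vec=[2, 0, 0]; VV[2]=max(VV[2],msg_vec) then VV[2][2]++ -> VV[2]=[2, 2, 2]
Event 5: LOCAL 0: VV[0][0]++ -> VV[0]=[3, 0, 0]
Event 6: LOCAL 1: VV[1][1]++ -> VV[1]=[0, 3, 0]
Event 7: SEND 2->1: VV[2][2]++ -> VV[2]=[2, 2, 3], msg_vec=[2, 2, 3]; VV[1]=max(VV[1],msg_vec) then VV[1][1]++ -> VV[1]=[2, 4, 3]
Event 8: SEND 2->1: VV[2][2]++ -> VV[2]=[2, 2, 4], msg_vec=[2, 2, 4]; VV[1]=max(VV[1],msg_vec) then VV[1][1]++ -> VV[1]=[2, 5, 4]
Event 9: LOCAL 1: VV[1][1]++ -> VV[1]=[2, 6, 4]
Event 10: LOCAL 0: VV[0][0]++ -> VV[0]=[4, 0, 0]
Event 3 stamp: [0, 2, 0]
Event 9 stamp: [2, 6, 4]
[0, 2, 0] <= [2, 6, 4]? True
[2, 6, 4] <= [0, 2, 0]? False
Relation: before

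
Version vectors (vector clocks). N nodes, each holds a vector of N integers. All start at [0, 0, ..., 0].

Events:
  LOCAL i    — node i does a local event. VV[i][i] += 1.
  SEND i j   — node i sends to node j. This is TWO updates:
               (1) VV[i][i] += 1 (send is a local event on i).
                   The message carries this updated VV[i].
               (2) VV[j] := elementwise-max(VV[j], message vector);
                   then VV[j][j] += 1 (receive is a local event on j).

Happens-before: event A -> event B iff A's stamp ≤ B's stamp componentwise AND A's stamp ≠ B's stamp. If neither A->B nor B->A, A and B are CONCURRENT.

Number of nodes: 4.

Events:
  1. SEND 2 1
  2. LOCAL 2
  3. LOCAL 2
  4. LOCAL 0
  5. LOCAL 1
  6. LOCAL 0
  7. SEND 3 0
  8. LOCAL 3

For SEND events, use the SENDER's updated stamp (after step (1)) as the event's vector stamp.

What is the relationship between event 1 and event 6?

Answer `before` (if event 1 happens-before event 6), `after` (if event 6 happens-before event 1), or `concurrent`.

Answer: concurrent

Derivation:
Initial: VV[0]=[0, 0, 0, 0]
Initial: VV[1]=[0, 0, 0, 0]
Initial: VV[2]=[0, 0, 0, 0]
Initial: VV[3]=[0, 0, 0, 0]
Event 1: SEND 2->1: VV[2][2]++ -> VV[2]=[0, 0, 1, 0], msg_vec=[0, 0, 1, 0]; VV[1]=max(VV[1],msg_vec) then VV[1][1]++ -> VV[1]=[0, 1, 1, 0]
Event 2: LOCAL 2: VV[2][2]++ -> VV[2]=[0, 0, 2, 0]
Event 3: LOCAL 2: VV[2][2]++ -> VV[2]=[0, 0, 3, 0]
Event 4: LOCAL 0: VV[0][0]++ -> VV[0]=[1, 0, 0, 0]
Event 5: LOCAL 1: VV[1][1]++ -> VV[1]=[0, 2, 1, 0]
Event 6: LOCAL 0: VV[0][0]++ -> VV[0]=[2, 0, 0, 0]
Event 7: SEND 3->0: VV[3][3]++ -> VV[3]=[0, 0, 0, 1], msg_vec=[0, 0, 0, 1]; VV[0]=max(VV[0],msg_vec) then VV[0][0]++ -> VV[0]=[3, 0, 0, 1]
Event 8: LOCAL 3: VV[3][3]++ -> VV[3]=[0, 0, 0, 2]
Event 1 stamp: [0, 0, 1, 0]
Event 6 stamp: [2, 0, 0, 0]
[0, 0, 1, 0] <= [2, 0, 0, 0]? False
[2, 0, 0, 0] <= [0, 0, 1, 0]? False
Relation: concurrent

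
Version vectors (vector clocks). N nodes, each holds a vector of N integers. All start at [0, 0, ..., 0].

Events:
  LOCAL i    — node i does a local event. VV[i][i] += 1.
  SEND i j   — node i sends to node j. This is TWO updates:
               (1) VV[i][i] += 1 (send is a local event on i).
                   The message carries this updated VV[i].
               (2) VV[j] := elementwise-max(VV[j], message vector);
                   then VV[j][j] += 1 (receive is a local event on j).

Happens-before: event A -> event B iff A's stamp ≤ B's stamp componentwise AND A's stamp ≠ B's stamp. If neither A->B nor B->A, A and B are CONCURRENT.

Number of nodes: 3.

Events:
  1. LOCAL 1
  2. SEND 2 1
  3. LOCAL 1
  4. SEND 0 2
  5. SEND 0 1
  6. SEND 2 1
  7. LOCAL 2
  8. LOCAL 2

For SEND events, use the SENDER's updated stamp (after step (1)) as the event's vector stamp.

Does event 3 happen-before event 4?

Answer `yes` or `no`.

Initial: VV[0]=[0, 0, 0]
Initial: VV[1]=[0, 0, 0]
Initial: VV[2]=[0, 0, 0]
Event 1: LOCAL 1: VV[1][1]++ -> VV[1]=[0, 1, 0]
Event 2: SEND 2->1: VV[2][2]++ -> VV[2]=[0, 0, 1], msg_vec=[0, 0, 1]; VV[1]=max(VV[1],msg_vec) then VV[1][1]++ -> VV[1]=[0, 2, 1]
Event 3: LOCAL 1: VV[1][1]++ -> VV[1]=[0, 3, 1]
Event 4: SEND 0->2: VV[0][0]++ -> VV[0]=[1, 0, 0], msg_vec=[1, 0, 0]; VV[2]=max(VV[2],msg_vec) then VV[2][2]++ -> VV[2]=[1, 0, 2]
Event 5: SEND 0->1: VV[0][0]++ -> VV[0]=[2, 0, 0], msg_vec=[2, 0, 0]; VV[1]=max(VV[1],msg_vec) then VV[1][1]++ -> VV[1]=[2, 4, 1]
Event 6: SEND 2->1: VV[2][2]++ -> VV[2]=[1, 0, 3], msg_vec=[1, 0, 3]; VV[1]=max(VV[1],msg_vec) then VV[1][1]++ -> VV[1]=[2, 5, 3]
Event 7: LOCAL 2: VV[2][2]++ -> VV[2]=[1, 0, 4]
Event 8: LOCAL 2: VV[2][2]++ -> VV[2]=[1, 0, 5]
Event 3 stamp: [0, 3, 1]
Event 4 stamp: [1, 0, 0]
[0, 3, 1] <= [1, 0, 0]? False. Equal? False. Happens-before: False

Answer: no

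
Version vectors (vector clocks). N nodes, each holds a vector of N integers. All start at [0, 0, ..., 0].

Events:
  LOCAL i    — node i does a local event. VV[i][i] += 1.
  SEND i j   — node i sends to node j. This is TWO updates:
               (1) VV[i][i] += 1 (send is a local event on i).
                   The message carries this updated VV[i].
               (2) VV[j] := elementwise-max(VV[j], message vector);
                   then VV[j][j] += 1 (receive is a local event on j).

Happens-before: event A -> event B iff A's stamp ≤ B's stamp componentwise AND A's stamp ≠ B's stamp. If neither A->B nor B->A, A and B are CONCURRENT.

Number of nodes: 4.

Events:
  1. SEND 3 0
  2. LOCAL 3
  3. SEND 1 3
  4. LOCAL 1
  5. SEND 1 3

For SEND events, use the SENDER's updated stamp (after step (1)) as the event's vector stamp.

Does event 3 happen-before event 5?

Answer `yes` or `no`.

Answer: yes

Derivation:
Initial: VV[0]=[0, 0, 0, 0]
Initial: VV[1]=[0, 0, 0, 0]
Initial: VV[2]=[0, 0, 0, 0]
Initial: VV[3]=[0, 0, 0, 0]
Event 1: SEND 3->0: VV[3][3]++ -> VV[3]=[0, 0, 0, 1], msg_vec=[0, 0, 0, 1]; VV[0]=max(VV[0],msg_vec) then VV[0][0]++ -> VV[0]=[1, 0, 0, 1]
Event 2: LOCAL 3: VV[3][3]++ -> VV[3]=[0, 0, 0, 2]
Event 3: SEND 1->3: VV[1][1]++ -> VV[1]=[0, 1, 0, 0], msg_vec=[0, 1, 0, 0]; VV[3]=max(VV[3],msg_vec) then VV[3][3]++ -> VV[3]=[0, 1, 0, 3]
Event 4: LOCAL 1: VV[1][1]++ -> VV[1]=[0, 2, 0, 0]
Event 5: SEND 1->3: VV[1][1]++ -> VV[1]=[0, 3, 0, 0], msg_vec=[0, 3, 0, 0]; VV[3]=max(VV[3],msg_vec) then VV[3][3]++ -> VV[3]=[0, 3, 0, 4]
Event 3 stamp: [0, 1, 0, 0]
Event 5 stamp: [0, 3, 0, 0]
[0, 1, 0, 0] <= [0, 3, 0, 0]? True. Equal? False. Happens-before: True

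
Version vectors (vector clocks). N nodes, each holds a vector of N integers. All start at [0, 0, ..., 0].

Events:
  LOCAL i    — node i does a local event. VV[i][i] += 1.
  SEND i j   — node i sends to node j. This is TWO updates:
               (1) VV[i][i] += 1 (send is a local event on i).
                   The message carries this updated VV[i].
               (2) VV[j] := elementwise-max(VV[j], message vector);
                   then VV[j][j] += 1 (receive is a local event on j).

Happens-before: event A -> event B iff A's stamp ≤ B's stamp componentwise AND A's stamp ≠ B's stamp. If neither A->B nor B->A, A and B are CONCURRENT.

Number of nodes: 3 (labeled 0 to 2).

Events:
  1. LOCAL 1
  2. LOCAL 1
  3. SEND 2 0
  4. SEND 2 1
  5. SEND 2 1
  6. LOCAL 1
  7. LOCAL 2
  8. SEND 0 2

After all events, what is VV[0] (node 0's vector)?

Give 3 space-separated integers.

Answer: 2 0 1

Derivation:
Initial: VV[0]=[0, 0, 0]
Initial: VV[1]=[0, 0, 0]
Initial: VV[2]=[0, 0, 0]
Event 1: LOCAL 1: VV[1][1]++ -> VV[1]=[0, 1, 0]
Event 2: LOCAL 1: VV[1][1]++ -> VV[1]=[0, 2, 0]
Event 3: SEND 2->0: VV[2][2]++ -> VV[2]=[0, 0, 1], msg_vec=[0, 0, 1]; VV[0]=max(VV[0],msg_vec) then VV[0][0]++ -> VV[0]=[1, 0, 1]
Event 4: SEND 2->1: VV[2][2]++ -> VV[2]=[0, 0, 2], msg_vec=[0, 0, 2]; VV[1]=max(VV[1],msg_vec) then VV[1][1]++ -> VV[1]=[0, 3, 2]
Event 5: SEND 2->1: VV[2][2]++ -> VV[2]=[0, 0, 3], msg_vec=[0, 0, 3]; VV[1]=max(VV[1],msg_vec) then VV[1][1]++ -> VV[1]=[0, 4, 3]
Event 6: LOCAL 1: VV[1][1]++ -> VV[1]=[0, 5, 3]
Event 7: LOCAL 2: VV[2][2]++ -> VV[2]=[0, 0, 4]
Event 8: SEND 0->2: VV[0][0]++ -> VV[0]=[2, 0, 1], msg_vec=[2, 0, 1]; VV[2]=max(VV[2],msg_vec) then VV[2][2]++ -> VV[2]=[2, 0, 5]
Final vectors: VV[0]=[2, 0, 1]; VV[1]=[0, 5, 3]; VV[2]=[2, 0, 5]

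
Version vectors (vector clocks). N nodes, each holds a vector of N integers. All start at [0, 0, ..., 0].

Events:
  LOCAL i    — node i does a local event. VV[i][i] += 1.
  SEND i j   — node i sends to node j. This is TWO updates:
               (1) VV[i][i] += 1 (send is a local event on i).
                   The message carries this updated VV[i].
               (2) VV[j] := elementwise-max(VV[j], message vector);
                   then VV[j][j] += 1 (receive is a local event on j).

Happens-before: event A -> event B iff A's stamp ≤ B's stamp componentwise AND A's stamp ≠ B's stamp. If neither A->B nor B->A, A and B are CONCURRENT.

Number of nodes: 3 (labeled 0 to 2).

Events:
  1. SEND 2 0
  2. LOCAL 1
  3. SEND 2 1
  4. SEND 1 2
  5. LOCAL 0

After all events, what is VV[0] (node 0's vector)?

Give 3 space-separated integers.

Answer: 2 0 1

Derivation:
Initial: VV[0]=[0, 0, 0]
Initial: VV[1]=[0, 0, 0]
Initial: VV[2]=[0, 0, 0]
Event 1: SEND 2->0: VV[2][2]++ -> VV[2]=[0, 0, 1], msg_vec=[0, 0, 1]; VV[0]=max(VV[0],msg_vec) then VV[0][0]++ -> VV[0]=[1, 0, 1]
Event 2: LOCAL 1: VV[1][1]++ -> VV[1]=[0, 1, 0]
Event 3: SEND 2->1: VV[2][2]++ -> VV[2]=[0, 0, 2], msg_vec=[0, 0, 2]; VV[1]=max(VV[1],msg_vec) then VV[1][1]++ -> VV[1]=[0, 2, 2]
Event 4: SEND 1->2: VV[1][1]++ -> VV[1]=[0, 3, 2], msg_vec=[0, 3, 2]; VV[2]=max(VV[2],msg_vec) then VV[2][2]++ -> VV[2]=[0, 3, 3]
Event 5: LOCAL 0: VV[0][0]++ -> VV[0]=[2, 0, 1]
Final vectors: VV[0]=[2, 0, 1]; VV[1]=[0, 3, 2]; VV[2]=[0, 3, 3]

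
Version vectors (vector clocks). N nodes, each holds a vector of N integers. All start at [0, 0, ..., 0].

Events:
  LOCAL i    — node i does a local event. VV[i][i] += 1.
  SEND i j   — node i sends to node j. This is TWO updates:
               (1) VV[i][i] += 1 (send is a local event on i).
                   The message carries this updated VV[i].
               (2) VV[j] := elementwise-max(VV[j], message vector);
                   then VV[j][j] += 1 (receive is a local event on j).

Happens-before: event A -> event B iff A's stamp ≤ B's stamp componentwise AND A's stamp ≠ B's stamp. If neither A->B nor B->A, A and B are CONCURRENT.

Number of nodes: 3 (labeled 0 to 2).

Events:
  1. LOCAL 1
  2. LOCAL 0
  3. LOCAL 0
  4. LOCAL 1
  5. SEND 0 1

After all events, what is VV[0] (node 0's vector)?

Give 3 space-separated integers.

Answer: 3 0 0

Derivation:
Initial: VV[0]=[0, 0, 0]
Initial: VV[1]=[0, 0, 0]
Initial: VV[2]=[0, 0, 0]
Event 1: LOCAL 1: VV[1][1]++ -> VV[1]=[0, 1, 0]
Event 2: LOCAL 0: VV[0][0]++ -> VV[0]=[1, 0, 0]
Event 3: LOCAL 0: VV[0][0]++ -> VV[0]=[2, 0, 0]
Event 4: LOCAL 1: VV[1][1]++ -> VV[1]=[0, 2, 0]
Event 5: SEND 0->1: VV[0][0]++ -> VV[0]=[3, 0, 0], msg_vec=[3, 0, 0]; VV[1]=max(VV[1],msg_vec) then VV[1][1]++ -> VV[1]=[3, 3, 0]
Final vectors: VV[0]=[3, 0, 0]; VV[1]=[3, 3, 0]; VV[2]=[0, 0, 0]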